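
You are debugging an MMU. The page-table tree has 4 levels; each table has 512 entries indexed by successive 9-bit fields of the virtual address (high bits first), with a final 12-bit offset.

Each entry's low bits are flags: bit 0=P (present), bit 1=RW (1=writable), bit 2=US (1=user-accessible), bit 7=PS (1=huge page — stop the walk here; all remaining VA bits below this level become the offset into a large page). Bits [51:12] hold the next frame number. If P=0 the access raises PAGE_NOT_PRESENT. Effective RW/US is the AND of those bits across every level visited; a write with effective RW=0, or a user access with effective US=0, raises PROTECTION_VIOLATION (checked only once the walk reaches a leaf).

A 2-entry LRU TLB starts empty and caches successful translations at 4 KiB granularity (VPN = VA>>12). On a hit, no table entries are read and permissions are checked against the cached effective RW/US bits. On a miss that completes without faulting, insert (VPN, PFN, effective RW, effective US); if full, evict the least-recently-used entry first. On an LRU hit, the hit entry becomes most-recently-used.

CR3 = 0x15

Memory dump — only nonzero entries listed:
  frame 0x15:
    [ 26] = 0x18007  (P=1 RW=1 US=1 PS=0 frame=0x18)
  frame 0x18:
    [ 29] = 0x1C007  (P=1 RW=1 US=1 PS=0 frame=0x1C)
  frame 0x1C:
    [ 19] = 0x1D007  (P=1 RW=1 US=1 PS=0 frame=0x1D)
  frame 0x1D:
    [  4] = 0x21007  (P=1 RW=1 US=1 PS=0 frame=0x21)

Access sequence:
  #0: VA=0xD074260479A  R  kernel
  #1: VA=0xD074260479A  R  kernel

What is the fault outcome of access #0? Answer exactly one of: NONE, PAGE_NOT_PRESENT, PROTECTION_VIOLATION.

Trace:
#0 VA=0xD074260479A (r,kernel):
  L0: frame=0x15 idx=26 entry=0x18007 [P=1 RW=1 US=1 PS=0]
  L1: frame=0x18 idx=29 entry=0x1C007 [P=1 RW=1 US=1 PS=0]
  L2: frame=0x1C idx=19 entry=0x1D007 [P=1 RW=1 US=1 PS=0]
  L3: frame=0x1D idx=4 entry=0x21007 [P=1 RW=1 US=1 PS=0]
  → PA=0x2179A  (4 entries read)
#1 VA=0xD074260479A (r,kernel):
  TLB hit vpn=0xD0742604 → PA=0x2179A

Access #0 fault: NONE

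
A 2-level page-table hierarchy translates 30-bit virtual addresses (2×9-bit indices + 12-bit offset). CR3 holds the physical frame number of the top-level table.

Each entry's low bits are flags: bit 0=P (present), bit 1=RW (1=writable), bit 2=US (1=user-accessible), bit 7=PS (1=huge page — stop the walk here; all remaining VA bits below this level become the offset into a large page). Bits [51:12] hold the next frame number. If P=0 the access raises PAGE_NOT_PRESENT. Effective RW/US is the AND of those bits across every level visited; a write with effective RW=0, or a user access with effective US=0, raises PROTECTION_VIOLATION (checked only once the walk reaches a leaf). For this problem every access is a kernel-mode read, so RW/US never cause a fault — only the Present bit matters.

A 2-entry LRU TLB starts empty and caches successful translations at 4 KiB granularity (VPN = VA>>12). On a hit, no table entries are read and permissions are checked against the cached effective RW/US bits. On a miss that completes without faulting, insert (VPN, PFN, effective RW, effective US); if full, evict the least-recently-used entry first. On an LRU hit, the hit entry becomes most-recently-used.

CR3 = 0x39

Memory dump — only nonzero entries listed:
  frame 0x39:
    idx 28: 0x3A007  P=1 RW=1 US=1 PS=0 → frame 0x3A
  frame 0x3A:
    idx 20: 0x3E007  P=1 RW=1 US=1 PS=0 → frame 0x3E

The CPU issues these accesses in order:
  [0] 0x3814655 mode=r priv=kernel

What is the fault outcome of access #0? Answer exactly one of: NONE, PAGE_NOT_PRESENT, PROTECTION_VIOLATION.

Walk each access:
#0 VA=0x3814655 (r,kernel):
  lvl0: tbl 0x39, slot 28 ⇒ 0x3A007 (P1/RW1/US1/PS0)
  lvl1: tbl 0x3A, slot 20 ⇒ 0x3E007 (P1/RW1/US1/PS0)
  → PA=0x3E655  (2 entries read)

Access #0 fault: NONE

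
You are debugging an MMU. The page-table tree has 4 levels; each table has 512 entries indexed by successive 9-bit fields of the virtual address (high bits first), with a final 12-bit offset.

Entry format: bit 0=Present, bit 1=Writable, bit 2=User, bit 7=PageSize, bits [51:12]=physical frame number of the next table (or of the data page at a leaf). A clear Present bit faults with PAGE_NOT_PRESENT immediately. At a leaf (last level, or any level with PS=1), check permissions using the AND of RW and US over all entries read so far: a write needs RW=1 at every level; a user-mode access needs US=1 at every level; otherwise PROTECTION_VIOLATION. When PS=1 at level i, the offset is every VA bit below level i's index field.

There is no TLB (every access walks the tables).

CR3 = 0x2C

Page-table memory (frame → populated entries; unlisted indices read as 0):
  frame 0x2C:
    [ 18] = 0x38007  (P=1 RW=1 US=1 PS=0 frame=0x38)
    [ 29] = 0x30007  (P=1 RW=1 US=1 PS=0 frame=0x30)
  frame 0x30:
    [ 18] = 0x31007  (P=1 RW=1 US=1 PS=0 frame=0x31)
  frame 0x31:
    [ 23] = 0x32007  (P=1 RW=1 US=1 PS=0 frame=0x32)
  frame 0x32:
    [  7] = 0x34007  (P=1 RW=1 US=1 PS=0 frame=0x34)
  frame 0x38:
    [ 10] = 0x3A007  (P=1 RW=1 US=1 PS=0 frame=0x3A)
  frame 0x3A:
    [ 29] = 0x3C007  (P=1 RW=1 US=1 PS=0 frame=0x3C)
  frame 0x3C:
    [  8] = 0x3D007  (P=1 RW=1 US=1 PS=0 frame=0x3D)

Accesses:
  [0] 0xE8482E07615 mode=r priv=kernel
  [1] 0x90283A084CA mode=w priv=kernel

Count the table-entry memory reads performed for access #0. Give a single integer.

Per-access translation:
#0 VA=0xE8482E07615 (r,kernel):
  L0: frame=0x2C idx=29 entry=0x30007 [P=1 RW=1 US=1 PS=0]
  L1: frame=0x30 idx=18 entry=0x31007 [P=1 RW=1 US=1 PS=0]
  L2: frame=0x31 idx=23 entry=0x32007 [P=1 RW=1 US=1 PS=0]
  L3: frame=0x32 idx=7 entry=0x34007 [P=1 RW=1 US=1 PS=0]
  → PA=0x34615  (4 entries read)
#1 VA=0x90283A084CA (w,kernel):
  L0: frame=0x2C idx=18 entry=0x38007 [P=1 RW=1 US=1 PS=0]
  L1: frame=0x38 idx=10 entry=0x3A007 [P=1 RW=1 US=1 PS=0]
  L2: frame=0x3A idx=29 entry=0x3C007 [P=1 RW=1 US=1 PS=0]
  L3: frame=0x3C idx=8 entry=0x3D007 [P=1 RW=1 US=1 PS=0]
  → PA=0x3D4CA  (4 entries read)

Entries read for #0: 4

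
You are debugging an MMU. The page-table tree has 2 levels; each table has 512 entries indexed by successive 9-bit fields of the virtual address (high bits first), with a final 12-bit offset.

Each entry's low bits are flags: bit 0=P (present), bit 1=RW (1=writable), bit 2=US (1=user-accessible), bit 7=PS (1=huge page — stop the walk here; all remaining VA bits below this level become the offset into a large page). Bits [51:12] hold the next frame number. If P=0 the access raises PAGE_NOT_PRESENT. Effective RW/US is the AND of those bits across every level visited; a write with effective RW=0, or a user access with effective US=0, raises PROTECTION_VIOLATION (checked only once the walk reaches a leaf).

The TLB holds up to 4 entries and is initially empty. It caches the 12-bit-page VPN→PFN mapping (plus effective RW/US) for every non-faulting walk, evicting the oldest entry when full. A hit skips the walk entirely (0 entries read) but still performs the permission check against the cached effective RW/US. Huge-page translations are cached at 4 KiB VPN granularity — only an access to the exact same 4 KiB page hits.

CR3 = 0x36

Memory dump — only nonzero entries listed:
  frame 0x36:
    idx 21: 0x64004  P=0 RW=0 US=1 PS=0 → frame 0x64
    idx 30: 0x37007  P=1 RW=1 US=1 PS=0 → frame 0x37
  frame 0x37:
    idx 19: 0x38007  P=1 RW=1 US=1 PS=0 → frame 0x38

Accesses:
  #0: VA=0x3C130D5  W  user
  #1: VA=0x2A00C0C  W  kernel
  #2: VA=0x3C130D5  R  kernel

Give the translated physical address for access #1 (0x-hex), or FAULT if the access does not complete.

Per-access translation:
#0 VA=0x3C130D5 (w,user):
  L0 @0x36[30] → 0x37007  P=1,RW=1,US=1,PS=0
  L1 @0x37[19] → 0x38007  P=1,RW=1,US=1,PS=0
  ⇒ phys 0x380D5  [2 reads]
#1 VA=0x2A00C0C (w,kernel):
  L0 @0x36[21] → 0x64004  P=0,RW=0,US=1,PS=0
  ⇒ fault: PAGE_NOT_PRESENT  — 1 lookups
#2 VA=0x3C130D5 (r,kernel):
  TLB hit vpn=0x3C13 → PA=0x380D5

Access #1 PA: FAULT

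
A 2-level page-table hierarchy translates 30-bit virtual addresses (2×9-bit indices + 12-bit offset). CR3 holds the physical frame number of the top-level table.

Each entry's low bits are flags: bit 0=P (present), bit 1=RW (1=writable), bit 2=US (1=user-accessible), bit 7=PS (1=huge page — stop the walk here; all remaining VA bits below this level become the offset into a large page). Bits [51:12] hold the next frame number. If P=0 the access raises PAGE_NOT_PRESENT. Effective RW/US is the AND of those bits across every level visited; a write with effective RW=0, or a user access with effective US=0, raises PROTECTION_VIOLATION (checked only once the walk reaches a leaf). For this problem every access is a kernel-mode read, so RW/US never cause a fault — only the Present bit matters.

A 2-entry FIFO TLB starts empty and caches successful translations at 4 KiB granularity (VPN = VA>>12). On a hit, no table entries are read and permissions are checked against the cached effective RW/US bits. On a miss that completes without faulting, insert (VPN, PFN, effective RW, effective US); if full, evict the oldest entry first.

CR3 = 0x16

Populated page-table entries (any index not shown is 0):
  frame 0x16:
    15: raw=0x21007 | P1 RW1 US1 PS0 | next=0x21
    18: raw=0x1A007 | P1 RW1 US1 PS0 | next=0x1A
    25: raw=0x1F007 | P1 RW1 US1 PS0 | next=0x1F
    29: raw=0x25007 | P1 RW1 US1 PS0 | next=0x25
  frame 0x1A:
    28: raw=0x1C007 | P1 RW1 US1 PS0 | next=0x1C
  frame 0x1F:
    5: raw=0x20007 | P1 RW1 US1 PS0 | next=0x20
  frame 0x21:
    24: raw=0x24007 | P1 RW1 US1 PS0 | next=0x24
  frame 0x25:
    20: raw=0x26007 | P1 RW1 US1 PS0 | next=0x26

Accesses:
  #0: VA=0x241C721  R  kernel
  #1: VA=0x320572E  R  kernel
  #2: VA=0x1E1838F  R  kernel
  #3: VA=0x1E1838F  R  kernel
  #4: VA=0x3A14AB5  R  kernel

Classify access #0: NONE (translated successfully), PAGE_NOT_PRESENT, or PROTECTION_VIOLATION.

Walk each access:
#0 VA=0x241C721 (r,kernel):
  [0] read 0x16 idx=18: raw=0x1A007 flags P=1 W=1 U=1 S=0
  [1] read 0x1A idx=28: raw=0x1C007 flags P=1 W=1 U=1 S=0
  ✓ 0x1C721  — 2 lookups
#1 VA=0x320572E (r,kernel):
  [0] read 0x16 idx=25: raw=0x1F007 flags P=1 W=1 U=1 S=0
  [1] read 0x1F idx=5: raw=0x20007 flags P=1 W=1 U=1 S=0
  ✓ 0x2072E  — 2 lookups
#2 VA=0x1E1838F (r,kernel):
  [0] read 0x16 idx=15: raw=0x21007 flags P=1 W=1 U=1 S=0
  [1] read 0x21 idx=24: raw=0x24007 flags P=1 W=1 U=1 S=0
  ✓ 0x2438F  — 2 lookups
#3 VA=0x1E1838F (r,kernel):
  TLB hit vpn=0x1E18 → PA=0x2438F
#4 VA=0x3A14AB5 (r,kernel):
  [0] read 0x16 idx=29: raw=0x25007 flags P=1 W=1 U=1 S=0
  [1] read 0x25 idx=20: raw=0x26007 flags P=1 W=1 U=1 S=0
  ✓ 0x26AB5  — 2 lookups

Access #0 fault: NONE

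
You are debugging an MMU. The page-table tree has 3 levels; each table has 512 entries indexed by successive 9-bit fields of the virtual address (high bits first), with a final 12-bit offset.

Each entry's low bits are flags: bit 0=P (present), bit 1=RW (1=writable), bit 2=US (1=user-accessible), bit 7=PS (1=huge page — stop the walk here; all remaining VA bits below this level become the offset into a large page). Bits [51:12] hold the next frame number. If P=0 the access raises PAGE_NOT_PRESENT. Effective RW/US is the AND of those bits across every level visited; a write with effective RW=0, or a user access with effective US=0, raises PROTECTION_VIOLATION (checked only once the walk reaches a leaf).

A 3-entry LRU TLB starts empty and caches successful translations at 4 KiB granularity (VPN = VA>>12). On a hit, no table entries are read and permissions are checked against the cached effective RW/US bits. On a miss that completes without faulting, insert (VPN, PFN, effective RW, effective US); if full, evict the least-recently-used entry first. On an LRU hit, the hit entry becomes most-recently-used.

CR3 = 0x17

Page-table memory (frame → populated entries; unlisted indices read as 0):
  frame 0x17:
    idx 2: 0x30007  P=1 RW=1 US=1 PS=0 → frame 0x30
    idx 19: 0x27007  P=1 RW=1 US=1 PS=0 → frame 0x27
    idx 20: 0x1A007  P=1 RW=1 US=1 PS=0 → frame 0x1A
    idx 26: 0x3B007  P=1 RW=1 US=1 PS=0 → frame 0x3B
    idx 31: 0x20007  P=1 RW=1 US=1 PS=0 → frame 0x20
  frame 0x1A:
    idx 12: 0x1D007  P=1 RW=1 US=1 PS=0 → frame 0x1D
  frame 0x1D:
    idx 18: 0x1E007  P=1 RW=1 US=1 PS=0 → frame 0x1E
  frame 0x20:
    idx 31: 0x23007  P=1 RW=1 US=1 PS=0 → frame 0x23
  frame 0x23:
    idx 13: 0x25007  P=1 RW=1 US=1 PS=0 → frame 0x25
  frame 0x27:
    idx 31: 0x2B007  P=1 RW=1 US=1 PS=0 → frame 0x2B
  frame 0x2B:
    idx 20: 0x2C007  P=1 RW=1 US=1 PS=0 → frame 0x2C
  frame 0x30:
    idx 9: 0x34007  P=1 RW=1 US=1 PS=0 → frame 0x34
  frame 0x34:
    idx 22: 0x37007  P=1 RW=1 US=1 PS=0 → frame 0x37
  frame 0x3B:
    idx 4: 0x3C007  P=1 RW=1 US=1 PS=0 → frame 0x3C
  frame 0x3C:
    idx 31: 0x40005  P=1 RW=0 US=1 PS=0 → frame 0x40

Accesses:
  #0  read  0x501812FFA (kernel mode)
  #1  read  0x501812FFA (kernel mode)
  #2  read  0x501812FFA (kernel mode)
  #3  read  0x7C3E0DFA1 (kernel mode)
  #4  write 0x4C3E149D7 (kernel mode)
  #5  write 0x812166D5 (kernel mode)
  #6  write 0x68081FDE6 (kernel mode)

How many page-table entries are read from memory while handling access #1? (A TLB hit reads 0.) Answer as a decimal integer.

Trace:
#0 VA=0x501812FFA (r,kernel):
  L0 @0x17[20] → 0x1A007  P=1,RW=1,US=1,PS=0
  L1 @0x1A[12] → 0x1D007  P=1,RW=1,US=1,PS=0
  L2 @0x1D[18] → 0x1E007  P=1,RW=1,US=1,PS=0
  → PA=0x1EFFA  (3 entries read)
#1 VA=0x501812FFA (r,kernel):
  TLB hit vpn=0x501812 → PA=0x1EFFA
#2 VA=0x501812FFA (r,kernel):
  TLB hit vpn=0x501812 → PA=0x1EFFA
#3 VA=0x7C3E0DFA1 (r,kernel):
  L0 @0x17[31] → 0x20007  P=1,RW=1,US=1,PS=0
  L1 @0x20[31] → 0x23007  P=1,RW=1,US=1,PS=0
  L2 @0x23[13] → 0x25007  P=1,RW=1,US=1,PS=0
  → PA=0x25FA1  (3 entries read)
#4 VA=0x4C3E149D7 (w,kernel):
  L0 @0x17[19] → 0x27007  P=1,RW=1,US=1,PS=0
  L1 @0x27[31] → 0x2B007  P=1,RW=1,US=1,PS=0
  L2 @0x2B[20] → 0x2C007  P=1,RW=1,US=1,PS=0
  → PA=0x2C9D7  (3 entries read)
#5 VA=0x812166D5 (w,kernel):
  L0 @0x17[2] → 0x30007  P=1,RW=1,US=1,PS=0
  L1 @0x30[9] → 0x34007  P=1,RW=1,US=1,PS=0
  L2 @0x34[22] → 0x37007  P=1,RW=1,US=1,PS=0
  → PA=0x376D5  (3 entries read)
#6 VA=0x68081FDE6 (w,kernel):
  L0 @0x17[26] → 0x3B007  P=1,RW=1,US=1,PS=0
  L1 @0x3B[4] → 0x3C007  P=1,RW=1,US=1,PS=0
  L2 @0x3C[31] → 0x40005  P=1,RW=0,US=1,PS=0
  → PROTECTION_VIOLATION  (3 entries read)

Entries read for #1: 0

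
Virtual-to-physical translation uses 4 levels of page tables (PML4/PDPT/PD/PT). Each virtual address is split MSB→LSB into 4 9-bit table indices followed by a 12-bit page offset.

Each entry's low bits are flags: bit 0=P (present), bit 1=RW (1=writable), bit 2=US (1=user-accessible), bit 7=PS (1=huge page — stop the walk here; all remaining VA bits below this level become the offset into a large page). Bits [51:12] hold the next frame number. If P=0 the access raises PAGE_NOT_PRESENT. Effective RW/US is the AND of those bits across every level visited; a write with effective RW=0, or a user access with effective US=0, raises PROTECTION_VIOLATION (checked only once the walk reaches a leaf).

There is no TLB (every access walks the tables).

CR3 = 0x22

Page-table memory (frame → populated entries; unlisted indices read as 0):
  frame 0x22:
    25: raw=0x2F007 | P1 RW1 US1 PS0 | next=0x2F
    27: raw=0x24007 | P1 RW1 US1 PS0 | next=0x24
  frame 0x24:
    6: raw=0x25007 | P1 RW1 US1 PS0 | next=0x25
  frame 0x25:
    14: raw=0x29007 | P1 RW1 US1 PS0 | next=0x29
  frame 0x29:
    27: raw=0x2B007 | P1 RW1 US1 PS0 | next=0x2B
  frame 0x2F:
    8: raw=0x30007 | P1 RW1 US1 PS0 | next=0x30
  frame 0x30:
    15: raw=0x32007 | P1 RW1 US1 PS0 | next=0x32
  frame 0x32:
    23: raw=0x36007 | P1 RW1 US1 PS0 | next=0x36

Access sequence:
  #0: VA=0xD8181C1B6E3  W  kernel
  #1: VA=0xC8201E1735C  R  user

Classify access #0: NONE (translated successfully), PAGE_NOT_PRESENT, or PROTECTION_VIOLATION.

Per-access translation:
#0 VA=0xD8181C1B6E3 (w,kernel):
  L0 @0x22[27] → 0x24007  P=1,RW=1,US=1,PS=0
  L1 @0x24[6] → 0x25007  P=1,RW=1,US=1,PS=0
  L2 @0x25[14] → 0x29007  P=1,RW=1,US=1,PS=0
  L3 @0x29[27] → 0x2B007  P=1,RW=1,US=1,PS=0
  → PA=0x2B6E3  (4 entries read)
#1 VA=0xC8201E1735C (r,user):
  L0 @0x22[25] → 0x2F007  P=1,RW=1,US=1,PS=0
  L1 @0x2F[8] → 0x30007  P=1,RW=1,US=1,PS=0
  L2 @0x30[15] → 0x32007  P=1,RW=1,US=1,PS=0
  L3 @0x32[23] → 0x36007  P=1,RW=1,US=1,PS=0
  → PA=0x3635C  (4 entries read)

Access #0 fault: NONE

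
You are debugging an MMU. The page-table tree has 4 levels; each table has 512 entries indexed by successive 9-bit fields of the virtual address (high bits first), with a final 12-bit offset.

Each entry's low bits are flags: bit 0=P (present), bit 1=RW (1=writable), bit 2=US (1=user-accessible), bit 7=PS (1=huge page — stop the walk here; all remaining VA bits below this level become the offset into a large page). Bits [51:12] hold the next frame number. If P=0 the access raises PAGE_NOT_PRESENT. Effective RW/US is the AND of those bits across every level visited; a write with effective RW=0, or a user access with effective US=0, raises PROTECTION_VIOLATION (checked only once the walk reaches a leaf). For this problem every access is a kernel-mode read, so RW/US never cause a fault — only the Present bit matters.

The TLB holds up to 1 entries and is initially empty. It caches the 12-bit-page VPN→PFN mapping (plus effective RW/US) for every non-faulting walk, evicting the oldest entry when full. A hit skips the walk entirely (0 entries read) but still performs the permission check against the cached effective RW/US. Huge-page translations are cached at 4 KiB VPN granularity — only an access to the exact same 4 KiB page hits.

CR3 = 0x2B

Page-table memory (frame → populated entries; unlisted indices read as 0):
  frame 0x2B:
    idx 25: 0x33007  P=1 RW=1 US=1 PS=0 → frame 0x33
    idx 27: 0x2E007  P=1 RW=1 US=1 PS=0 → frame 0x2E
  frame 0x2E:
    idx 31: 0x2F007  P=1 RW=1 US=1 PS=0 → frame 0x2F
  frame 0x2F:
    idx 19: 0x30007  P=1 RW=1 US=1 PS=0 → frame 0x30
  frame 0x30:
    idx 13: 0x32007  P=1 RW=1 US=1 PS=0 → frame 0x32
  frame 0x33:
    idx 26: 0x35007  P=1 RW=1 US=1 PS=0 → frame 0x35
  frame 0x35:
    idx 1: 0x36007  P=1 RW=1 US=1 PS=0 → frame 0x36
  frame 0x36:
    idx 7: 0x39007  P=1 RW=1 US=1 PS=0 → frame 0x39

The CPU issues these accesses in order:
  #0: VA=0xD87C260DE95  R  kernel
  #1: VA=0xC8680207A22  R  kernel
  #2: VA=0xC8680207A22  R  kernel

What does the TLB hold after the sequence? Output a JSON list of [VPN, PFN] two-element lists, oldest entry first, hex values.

Per-access translation:
#0 VA=0xD87C260DE95 (r,kernel):
  lvl0: tbl 0x2B, slot 27 ⇒ 0x2E007 (P1/RW1/US1/PS0)
  lvl1: tbl 0x2E, slot 31 ⇒ 0x2F007 (P1/RW1/US1/PS0)
  lvl2: tbl 0x2F, slot 19 ⇒ 0x30007 (P1/RW1/US1/PS0)
  lvl3: tbl 0x30, slot 13 ⇒ 0x32007 (P1/RW1/US1/PS0)
  ✓ 0x32E95  — 4 lookups
#1 VA=0xC8680207A22 (r,kernel):
  lvl0: tbl 0x2B, slot 25 ⇒ 0x33007 (P1/RW1/US1/PS0)
  lvl1: tbl 0x33, slot 26 ⇒ 0x35007 (P1/RW1/US1/PS0)
  lvl2: tbl 0x35, slot 1 ⇒ 0x36007 (P1/RW1/US1/PS0)
  lvl3: tbl 0x36, slot 7 ⇒ 0x39007 (P1/RW1/US1/PS0)
  ✓ 0x39A22  — 4 lookups
#2 VA=0xC8680207A22 (r,kernel):
  TLB hit vpn=0xC8680207 → PA=0x39A22

TLB: [["0xC8680207", "0x39"]]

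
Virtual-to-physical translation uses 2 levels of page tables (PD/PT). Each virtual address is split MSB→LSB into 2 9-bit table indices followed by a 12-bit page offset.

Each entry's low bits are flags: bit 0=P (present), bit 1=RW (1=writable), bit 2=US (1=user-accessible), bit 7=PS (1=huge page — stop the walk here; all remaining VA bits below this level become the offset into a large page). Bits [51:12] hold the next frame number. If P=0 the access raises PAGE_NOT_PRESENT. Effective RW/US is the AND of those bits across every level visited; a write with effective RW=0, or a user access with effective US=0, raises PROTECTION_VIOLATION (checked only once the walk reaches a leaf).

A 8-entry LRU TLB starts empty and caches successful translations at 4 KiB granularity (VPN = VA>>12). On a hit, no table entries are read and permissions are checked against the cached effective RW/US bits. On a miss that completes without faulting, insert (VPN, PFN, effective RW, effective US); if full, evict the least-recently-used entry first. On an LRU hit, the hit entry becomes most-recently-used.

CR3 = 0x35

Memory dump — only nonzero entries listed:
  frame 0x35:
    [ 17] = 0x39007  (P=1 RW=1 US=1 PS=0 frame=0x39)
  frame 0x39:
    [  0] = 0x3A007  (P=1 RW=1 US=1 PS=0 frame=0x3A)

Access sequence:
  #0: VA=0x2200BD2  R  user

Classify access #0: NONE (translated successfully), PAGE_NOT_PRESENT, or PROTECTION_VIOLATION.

Per-access translation:
#0 VA=0x2200BD2 (r,user):
  [0] read 0x35 idx=17: raw=0x39007 flags P=1 W=1 U=1 S=0
  [1] read 0x39 idx=0: raw=0x3A007 flags P=1 W=1 U=1 S=0
  ⇒ phys 0x3ABD2  [2 reads]

Access #0 fault: NONE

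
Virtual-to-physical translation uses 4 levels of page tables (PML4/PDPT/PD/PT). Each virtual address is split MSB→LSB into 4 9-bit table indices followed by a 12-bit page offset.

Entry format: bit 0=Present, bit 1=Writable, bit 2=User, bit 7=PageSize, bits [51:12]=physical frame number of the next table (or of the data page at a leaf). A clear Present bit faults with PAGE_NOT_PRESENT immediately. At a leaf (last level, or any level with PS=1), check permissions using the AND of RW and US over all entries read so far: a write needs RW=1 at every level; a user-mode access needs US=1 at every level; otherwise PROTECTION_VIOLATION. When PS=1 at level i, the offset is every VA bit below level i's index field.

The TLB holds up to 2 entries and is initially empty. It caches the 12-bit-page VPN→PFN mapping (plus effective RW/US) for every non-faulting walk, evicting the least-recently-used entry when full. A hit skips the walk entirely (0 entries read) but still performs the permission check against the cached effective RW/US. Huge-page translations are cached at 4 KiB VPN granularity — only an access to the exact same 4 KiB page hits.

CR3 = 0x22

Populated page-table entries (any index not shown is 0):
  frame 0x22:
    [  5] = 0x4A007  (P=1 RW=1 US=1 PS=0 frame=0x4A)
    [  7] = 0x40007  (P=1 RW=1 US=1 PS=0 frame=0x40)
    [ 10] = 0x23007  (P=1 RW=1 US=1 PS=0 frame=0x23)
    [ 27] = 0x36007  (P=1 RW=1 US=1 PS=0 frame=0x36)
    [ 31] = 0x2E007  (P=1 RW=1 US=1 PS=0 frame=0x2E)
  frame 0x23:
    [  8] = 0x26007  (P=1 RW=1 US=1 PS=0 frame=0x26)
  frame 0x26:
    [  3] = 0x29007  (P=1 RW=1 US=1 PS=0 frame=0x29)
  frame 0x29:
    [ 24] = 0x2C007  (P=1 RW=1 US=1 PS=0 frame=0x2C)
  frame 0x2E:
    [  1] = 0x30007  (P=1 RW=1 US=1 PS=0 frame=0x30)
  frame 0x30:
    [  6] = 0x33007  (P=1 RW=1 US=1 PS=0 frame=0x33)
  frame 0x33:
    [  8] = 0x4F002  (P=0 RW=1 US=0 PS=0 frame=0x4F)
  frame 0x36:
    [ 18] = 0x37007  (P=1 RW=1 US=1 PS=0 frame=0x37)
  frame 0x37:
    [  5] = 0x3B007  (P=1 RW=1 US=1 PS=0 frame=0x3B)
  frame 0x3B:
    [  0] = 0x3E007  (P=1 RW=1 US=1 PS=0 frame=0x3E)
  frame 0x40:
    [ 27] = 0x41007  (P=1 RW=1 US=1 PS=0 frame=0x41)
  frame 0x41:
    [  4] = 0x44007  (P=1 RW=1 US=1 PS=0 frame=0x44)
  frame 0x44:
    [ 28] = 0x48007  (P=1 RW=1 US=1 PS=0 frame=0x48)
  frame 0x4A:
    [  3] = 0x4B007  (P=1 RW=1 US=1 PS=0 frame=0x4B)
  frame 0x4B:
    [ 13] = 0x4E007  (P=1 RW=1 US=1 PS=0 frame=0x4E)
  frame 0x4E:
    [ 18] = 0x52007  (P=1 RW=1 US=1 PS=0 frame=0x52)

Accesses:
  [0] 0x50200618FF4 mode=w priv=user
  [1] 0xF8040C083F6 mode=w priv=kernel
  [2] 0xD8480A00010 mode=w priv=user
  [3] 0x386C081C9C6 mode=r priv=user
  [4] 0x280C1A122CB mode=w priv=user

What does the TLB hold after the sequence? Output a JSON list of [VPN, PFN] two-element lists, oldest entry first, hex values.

Trace:
#0 VA=0x50200618FF4 (w,user):
  lvl0: tbl 0x22, slot 10 ⇒ 0x23007 (P1/RW1/US1/PS0)
  lvl1: tbl 0x23, slot 8 ⇒ 0x26007 (P1/RW1/US1/PS0)
  lvl2: tbl 0x26, slot 3 ⇒ 0x29007 (P1/RW1/US1/PS0)
  lvl3: tbl 0x29, slot 24 ⇒ 0x2C007 (P1/RW1/US1/PS0)
  ✓ 0x2CFF4  — 4 lookups
#1 VA=0xF8040C083F6 (w,kernel):
  lvl0: tbl 0x22, slot 31 ⇒ 0x2E007 (P1/RW1/US1/PS0)
  lvl1: tbl 0x2E, slot 1 ⇒ 0x30007 (P1/RW1/US1/PS0)
  lvl2: tbl 0x30, slot 6 ⇒ 0x33007 (P1/RW1/US1/PS0)
  lvl3: tbl 0x33, slot 8 ⇒ 0x4F002 (P0/RW1/US0/PS0)
  ⇒ fault: PAGE_NOT_PRESENT  — 4 lookups
#2 VA=0xD8480A00010 (w,user):
  lvl0: tbl 0x22, slot 27 ⇒ 0x36007 (P1/RW1/US1/PS0)
  lvl1: tbl 0x36, slot 18 ⇒ 0x37007 (P1/RW1/US1/PS0)
  lvl2: tbl 0x37, slot 5 ⇒ 0x3B007 (P1/RW1/US1/PS0)
  lvl3: tbl 0x3B, slot 0 ⇒ 0x3E007 (P1/RW1/US1/PS0)
  ✓ 0x3E010  — 4 lookups
#3 VA=0x386C081C9C6 (r,user):
  lvl0: tbl 0x22, slot 7 ⇒ 0x40007 (P1/RW1/US1/PS0)
  lvl1: tbl 0x40, slot 27 ⇒ 0x41007 (P1/RW1/US1/PS0)
  lvl2: tbl 0x41, slot 4 ⇒ 0x44007 (P1/RW1/US1/PS0)
  lvl3: tbl 0x44, slot 28 ⇒ 0x48007 (P1/RW1/US1/PS0)
  ✓ 0x489C6  — 4 lookups
#4 VA=0x280C1A122CB (w,user):
  lvl0: tbl 0x22, slot 5 ⇒ 0x4A007 (P1/RW1/US1/PS0)
  lvl1: tbl 0x4A, slot 3 ⇒ 0x4B007 (P1/RW1/US1/PS0)
  lvl2: tbl 0x4B, slot 13 ⇒ 0x4E007 (P1/RW1/US1/PS0)
  lvl3: tbl 0x4E, slot 18 ⇒ 0x52007 (P1/RW1/US1/PS0)
  ✓ 0x522CB  — 4 lookups

TLB: [["0x386C081C", "0x48"], ["0x280C1A12", "0x52"]]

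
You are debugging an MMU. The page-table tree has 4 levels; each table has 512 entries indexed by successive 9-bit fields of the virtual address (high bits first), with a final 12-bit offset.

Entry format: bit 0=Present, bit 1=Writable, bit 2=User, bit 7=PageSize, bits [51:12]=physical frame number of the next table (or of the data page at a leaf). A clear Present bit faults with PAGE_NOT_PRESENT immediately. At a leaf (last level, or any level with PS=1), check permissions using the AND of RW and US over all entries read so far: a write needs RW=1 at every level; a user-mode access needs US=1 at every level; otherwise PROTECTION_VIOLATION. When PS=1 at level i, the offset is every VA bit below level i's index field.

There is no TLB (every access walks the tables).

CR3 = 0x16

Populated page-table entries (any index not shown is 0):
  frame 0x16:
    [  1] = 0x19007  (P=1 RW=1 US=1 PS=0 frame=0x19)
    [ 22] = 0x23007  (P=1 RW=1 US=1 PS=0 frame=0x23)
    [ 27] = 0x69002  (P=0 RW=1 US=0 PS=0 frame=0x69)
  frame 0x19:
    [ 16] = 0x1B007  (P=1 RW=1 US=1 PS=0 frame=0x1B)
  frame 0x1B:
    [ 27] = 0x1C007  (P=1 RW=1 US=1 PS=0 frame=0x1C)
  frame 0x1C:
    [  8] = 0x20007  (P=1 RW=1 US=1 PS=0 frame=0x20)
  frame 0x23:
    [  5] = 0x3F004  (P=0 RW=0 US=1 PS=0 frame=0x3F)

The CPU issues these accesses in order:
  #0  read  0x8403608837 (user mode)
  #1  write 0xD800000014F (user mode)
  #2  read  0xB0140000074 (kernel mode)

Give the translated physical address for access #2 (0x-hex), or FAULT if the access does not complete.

Per-access translation:
#0 VA=0x8403608837 (r,user):
  [0] read 0x16 idx=1: raw=0x19007 flags P=1 W=1 U=1 S=0
  [1] read 0x19 idx=16: raw=0x1B007 flags P=1 W=1 U=1 S=0
  [2] read 0x1B idx=27: raw=0x1C007 flags P=1 W=1 U=1 S=0
  [3] read 0x1C idx=8: raw=0x20007 flags P=1 W=1 U=1 S=0
  ✓ 0x20837  — 4 lookups
#1 VA=0xD800000014F (w,user):
  [0] read 0x16 idx=27: raw=0x69002 flags P=0 W=1 U=0 S=0
  ⇒ fault: PAGE_NOT_PRESENT  — 1 lookups
#2 VA=0xB0140000074 (r,kernel):
  [0] read 0x16 idx=22: raw=0x23007 flags P=1 W=1 U=1 S=0
  [1] read 0x23 idx=5: raw=0x3F004 flags P=0 W=0 U=1 S=0
  ⇒ fault: PAGE_NOT_PRESENT  — 2 lookups

Access #2 PA: FAULT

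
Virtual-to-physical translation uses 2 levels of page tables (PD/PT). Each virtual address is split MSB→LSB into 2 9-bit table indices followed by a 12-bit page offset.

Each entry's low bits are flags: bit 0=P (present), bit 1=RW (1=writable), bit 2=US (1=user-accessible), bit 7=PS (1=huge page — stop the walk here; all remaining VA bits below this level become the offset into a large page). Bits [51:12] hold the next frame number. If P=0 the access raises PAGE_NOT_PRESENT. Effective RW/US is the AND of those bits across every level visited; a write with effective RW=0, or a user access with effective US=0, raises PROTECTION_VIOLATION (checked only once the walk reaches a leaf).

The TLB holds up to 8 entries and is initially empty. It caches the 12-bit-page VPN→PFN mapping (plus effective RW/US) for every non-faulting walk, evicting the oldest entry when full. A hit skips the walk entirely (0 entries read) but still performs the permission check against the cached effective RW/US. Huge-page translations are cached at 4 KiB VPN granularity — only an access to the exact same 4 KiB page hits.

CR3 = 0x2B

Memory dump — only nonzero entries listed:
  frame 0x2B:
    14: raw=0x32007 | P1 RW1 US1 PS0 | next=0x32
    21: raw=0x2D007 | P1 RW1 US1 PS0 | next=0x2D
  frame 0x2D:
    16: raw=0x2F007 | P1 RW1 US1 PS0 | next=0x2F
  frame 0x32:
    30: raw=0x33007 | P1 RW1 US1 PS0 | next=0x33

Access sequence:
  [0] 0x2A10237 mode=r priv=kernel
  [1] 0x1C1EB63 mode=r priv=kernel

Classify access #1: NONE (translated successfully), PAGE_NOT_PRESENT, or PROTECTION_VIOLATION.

Per-access translation:
#0 VA=0x2A10237 (r,kernel):
  lvl0: tbl 0x2B, slot 21 ⇒ 0x2D007 (P1/RW1/US1/PS0)
  lvl1: tbl 0x2D, slot 16 ⇒ 0x2F007 (P1/RW1/US1/PS0)
  → PA=0x2F237  (2 entries read)
#1 VA=0x1C1EB63 (r,kernel):
  lvl0: tbl 0x2B, slot 14 ⇒ 0x32007 (P1/RW1/US1/PS0)
  lvl1: tbl 0x32, slot 30 ⇒ 0x33007 (P1/RW1/US1/PS0)
  → PA=0x33B63  (2 entries read)

Access #1 fault: NONE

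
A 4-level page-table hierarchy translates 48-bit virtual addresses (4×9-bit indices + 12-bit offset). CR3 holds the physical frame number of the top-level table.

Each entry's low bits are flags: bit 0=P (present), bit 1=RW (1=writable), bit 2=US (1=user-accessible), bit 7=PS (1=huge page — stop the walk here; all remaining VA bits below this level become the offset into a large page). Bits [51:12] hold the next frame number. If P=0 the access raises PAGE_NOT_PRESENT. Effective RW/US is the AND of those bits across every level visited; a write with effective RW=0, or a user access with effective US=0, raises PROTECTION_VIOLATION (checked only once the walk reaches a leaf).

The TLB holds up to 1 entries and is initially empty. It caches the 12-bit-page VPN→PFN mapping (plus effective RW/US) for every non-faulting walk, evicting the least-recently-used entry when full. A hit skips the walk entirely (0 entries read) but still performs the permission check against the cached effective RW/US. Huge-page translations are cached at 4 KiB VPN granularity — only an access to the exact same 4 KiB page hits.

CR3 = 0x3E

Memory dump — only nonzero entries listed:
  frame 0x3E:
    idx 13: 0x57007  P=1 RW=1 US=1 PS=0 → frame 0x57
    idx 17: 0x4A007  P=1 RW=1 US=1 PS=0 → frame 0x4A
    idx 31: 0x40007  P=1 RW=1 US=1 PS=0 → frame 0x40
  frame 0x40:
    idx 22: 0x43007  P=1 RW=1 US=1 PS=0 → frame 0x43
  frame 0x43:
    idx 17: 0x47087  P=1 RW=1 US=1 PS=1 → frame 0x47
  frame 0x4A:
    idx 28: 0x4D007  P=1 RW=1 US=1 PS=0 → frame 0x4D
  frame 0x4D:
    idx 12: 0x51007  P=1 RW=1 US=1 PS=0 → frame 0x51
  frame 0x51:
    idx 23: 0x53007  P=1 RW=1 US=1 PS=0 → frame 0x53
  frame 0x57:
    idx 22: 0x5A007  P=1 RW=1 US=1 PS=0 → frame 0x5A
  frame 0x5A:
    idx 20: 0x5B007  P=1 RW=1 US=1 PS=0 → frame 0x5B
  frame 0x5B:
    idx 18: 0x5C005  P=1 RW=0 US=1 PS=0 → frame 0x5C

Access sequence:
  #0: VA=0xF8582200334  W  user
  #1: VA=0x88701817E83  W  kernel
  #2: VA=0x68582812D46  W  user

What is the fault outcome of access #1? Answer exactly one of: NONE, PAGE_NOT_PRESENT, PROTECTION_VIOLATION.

Walk each access:
#0 VA=0xF8582200334 (w,user):
  [0] read 0x3E idx=31: raw=0x40007 flags P=1 W=1 U=1 S=0
  [1] read 0x40 idx=22: raw=0x43007 flags P=1 W=1 U=1 S=0
  [2] read 0x43 idx=17: raw=0x47087 flags P=1 W=1 U=1 S=1
  ✓ 0x47334 (huge @L2)  — 3 lookups
#1 VA=0x88701817E83 (w,kernel):
  [0] read 0x3E idx=17: raw=0x4A007 flags P=1 W=1 U=1 S=0
  [1] read 0x4A idx=28: raw=0x4D007 flags P=1 W=1 U=1 S=0
  [2] read 0x4D idx=12: raw=0x51007 flags P=1 W=1 U=1 S=0
  [3] read 0x51 idx=23: raw=0x53007 flags P=1 W=1 U=1 S=0
  ✓ 0x53E83  — 4 lookups
#2 VA=0x68582812D46 (w,user):
  [0] read 0x3E idx=13: raw=0x57007 flags P=1 W=1 U=1 S=0
  [1] read 0x57 idx=22: raw=0x5A007 flags P=1 W=1 U=1 S=0
  [2] read 0x5A idx=20: raw=0x5B007 flags P=1 W=1 U=1 S=0
  [3] read 0x5B idx=18: raw=0x5C005 flags P=1 W=0 U=1 S=0
  ✗ PROTECTION_VIOLATION  [4 reads]

Access #1 fault: NONE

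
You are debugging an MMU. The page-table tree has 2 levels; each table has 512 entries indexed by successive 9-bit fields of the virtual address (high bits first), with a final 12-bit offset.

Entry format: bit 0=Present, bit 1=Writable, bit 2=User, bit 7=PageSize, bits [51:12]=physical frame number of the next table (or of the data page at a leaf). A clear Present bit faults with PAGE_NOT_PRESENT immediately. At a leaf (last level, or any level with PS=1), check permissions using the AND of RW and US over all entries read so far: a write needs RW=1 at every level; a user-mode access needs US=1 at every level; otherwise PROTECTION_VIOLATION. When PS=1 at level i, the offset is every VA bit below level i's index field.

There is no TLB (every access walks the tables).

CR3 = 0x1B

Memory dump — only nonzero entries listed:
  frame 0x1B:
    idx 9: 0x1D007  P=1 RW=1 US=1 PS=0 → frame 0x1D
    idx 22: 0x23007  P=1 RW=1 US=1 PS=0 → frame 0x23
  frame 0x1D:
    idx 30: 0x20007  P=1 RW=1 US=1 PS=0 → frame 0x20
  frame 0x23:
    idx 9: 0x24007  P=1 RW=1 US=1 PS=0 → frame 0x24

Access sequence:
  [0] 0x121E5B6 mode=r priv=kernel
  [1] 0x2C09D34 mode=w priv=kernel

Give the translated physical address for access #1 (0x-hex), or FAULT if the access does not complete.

Walk each access:
#0 VA=0x121E5B6 (r,kernel):
  L0: frame=0x1B idx=9 entry=0x1D007 [P=1 RW=1 US=1 PS=0]
  L1: frame=0x1D idx=30 entry=0x20007 [P=1 RW=1 US=1 PS=0]
  ✓ 0x205B6  — 2 lookups
#1 VA=0x2C09D34 (w,kernel):
  L0: frame=0x1B idx=22 entry=0x23007 [P=1 RW=1 US=1 PS=0]
  L1: frame=0x23 idx=9 entry=0x24007 [P=1 RW=1 US=1 PS=0]
  ✓ 0x24D34  — 2 lookups

Access #1 PA: 0x24D34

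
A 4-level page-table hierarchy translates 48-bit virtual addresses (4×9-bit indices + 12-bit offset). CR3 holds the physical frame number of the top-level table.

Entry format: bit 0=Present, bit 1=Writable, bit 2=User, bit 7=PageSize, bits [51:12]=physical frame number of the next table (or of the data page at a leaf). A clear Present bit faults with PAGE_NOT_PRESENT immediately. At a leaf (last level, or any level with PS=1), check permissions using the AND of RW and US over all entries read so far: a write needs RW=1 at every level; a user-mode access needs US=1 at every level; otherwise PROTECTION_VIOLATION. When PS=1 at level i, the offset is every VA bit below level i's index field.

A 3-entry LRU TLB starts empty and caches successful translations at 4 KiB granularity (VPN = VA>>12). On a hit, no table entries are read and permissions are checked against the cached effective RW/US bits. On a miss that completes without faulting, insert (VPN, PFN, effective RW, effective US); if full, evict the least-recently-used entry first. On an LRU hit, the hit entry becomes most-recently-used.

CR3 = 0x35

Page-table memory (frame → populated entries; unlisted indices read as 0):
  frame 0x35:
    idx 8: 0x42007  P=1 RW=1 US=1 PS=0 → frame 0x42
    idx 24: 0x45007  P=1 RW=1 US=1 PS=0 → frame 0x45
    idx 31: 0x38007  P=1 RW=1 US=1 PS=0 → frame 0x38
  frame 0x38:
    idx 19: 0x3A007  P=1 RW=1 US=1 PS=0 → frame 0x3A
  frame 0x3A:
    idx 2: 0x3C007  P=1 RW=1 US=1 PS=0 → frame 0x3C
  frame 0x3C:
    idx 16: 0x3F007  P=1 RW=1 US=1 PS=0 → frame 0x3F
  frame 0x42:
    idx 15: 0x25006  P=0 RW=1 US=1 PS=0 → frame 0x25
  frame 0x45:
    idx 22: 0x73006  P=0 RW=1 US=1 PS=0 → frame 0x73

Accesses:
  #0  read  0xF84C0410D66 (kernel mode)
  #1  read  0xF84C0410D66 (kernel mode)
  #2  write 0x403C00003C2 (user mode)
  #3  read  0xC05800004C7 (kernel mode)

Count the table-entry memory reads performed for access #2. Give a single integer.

Per-access translation:
#0 VA=0xF84C0410D66 (r,kernel):
  L0: frame=0x35 idx=31 entry=0x38007 [P=1 RW=1 US=1 PS=0]
  L1: frame=0x38 idx=19 entry=0x3A007 [P=1 RW=1 US=1 PS=0]
  L2: frame=0x3A idx=2 entry=0x3C007 [P=1 RW=1 US=1 PS=0]
  L3: frame=0x3C idx=16 entry=0x3F007 [P=1 RW=1 US=1 PS=0]
  → PA=0x3FD66  (4 entries read)
#1 VA=0xF84C0410D66 (r,kernel):
  TLB hit vpn=0xF84C0410 → PA=0x3FD66
#2 VA=0x403C00003C2 (w,user):
  L0: frame=0x35 idx=8 entry=0x42007 [P=1 RW=1 US=1 PS=0]
  L1: frame=0x42 idx=15 entry=0x25006 [P=0 RW=1 US=1 PS=0]
  ✗ PAGE_NOT_PRESENT  [2 reads]
#3 VA=0xC05800004C7 (r,kernel):
  L0: frame=0x35 idx=24 entry=0x45007 [P=1 RW=1 US=1 PS=0]
  L1: frame=0x45 idx=22 entry=0x73006 [P=0 RW=1 US=1 PS=0]
  ✗ PAGE_NOT_PRESENT  [2 reads]

Entries read for #2: 2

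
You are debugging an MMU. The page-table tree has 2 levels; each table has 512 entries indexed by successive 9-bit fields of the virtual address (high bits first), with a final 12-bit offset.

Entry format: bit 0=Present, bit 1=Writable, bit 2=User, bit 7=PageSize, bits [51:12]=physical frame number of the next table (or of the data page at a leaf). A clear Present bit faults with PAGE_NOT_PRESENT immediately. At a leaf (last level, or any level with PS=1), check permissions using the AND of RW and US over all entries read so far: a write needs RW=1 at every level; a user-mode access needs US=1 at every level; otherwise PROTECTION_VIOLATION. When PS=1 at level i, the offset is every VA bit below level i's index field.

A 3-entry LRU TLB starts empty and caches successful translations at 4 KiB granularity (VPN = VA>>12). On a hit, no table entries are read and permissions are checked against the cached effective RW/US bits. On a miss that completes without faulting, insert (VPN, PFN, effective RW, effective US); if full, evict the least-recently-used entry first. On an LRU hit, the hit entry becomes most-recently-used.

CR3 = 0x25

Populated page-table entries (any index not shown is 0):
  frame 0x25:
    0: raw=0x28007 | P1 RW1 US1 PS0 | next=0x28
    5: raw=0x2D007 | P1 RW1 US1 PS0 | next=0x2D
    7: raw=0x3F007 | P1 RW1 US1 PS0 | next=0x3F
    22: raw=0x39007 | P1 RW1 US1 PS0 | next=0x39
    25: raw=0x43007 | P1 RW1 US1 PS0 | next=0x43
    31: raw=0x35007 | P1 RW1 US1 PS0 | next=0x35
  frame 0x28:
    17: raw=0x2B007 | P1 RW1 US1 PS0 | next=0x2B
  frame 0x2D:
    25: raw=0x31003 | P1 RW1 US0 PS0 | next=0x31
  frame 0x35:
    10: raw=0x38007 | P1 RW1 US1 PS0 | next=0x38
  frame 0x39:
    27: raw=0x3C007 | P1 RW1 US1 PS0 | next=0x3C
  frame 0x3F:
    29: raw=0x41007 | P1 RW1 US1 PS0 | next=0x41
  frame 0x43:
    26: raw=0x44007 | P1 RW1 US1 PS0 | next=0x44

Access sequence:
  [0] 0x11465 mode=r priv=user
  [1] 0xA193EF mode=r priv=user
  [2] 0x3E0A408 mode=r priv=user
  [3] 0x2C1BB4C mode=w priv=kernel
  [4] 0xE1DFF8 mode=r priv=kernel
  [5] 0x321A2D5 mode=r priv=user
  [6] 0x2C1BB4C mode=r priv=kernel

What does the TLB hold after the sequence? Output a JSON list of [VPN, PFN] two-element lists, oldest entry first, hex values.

Per-access translation:
#0 VA=0x11465 (r,user):
  [0] read 0x25 idx=0: raw=0x28007 flags P=1 W=1 U=1 S=0
  [1] read 0x28 idx=17: raw=0x2B007 flags P=1 W=1 U=1 S=0
  ✓ 0x2B465  — 2 lookups
#1 VA=0xA193EF (r,user):
  [0] read 0x25 idx=5: raw=0x2D007 flags P=1 W=1 U=1 S=0
  [1] read 0x2D idx=25: raw=0x31003 flags P=1 W=1 U=0 S=0
  ⇒ fault: PROTECTION_VIOLATION  — 2 lookups
#2 VA=0x3E0A408 (r,user):
  [0] read 0x25 idx=31: raw=0x35007 flags P=1 W=1 U=1 S=0
  [1] read 0x35 idx=10: raw=0x38007 flags P=1 W=1 U=1 S=0
  ✓ 0x38408  — 2 lookups
#3 VA=0x2C1BB4C (w,kernel):
  [0] read 0x25 idx=22: raw=0x39007 flags P=1 W=1 U=1 S=0
  [1] read 0x39 idx=27: raw=0x3C007 flags P=1 W=1 U=1 S=0
  ✓ 0x3CB4C  — 2 lookups
#4 VA=0xE1DFF8 (r,kernel):
  [0] read 0x25 idx=7: raw=0x3F007 flags P=1 W=1 U=1 S=0
  [1] read 0x3F idx=29: raw=0x41007 flags P=1 W=1 U=1 S=0
  ✓ 0x41FF8  — 2 lookups
#5 VA=0x321A2D5 (r,user):
  [0] read 0x25 idx=25: raw=0x43007 flags P=1 W=1 U=1 S=0
  [1] read 0x43 idx=26: raw=0x44007 flags P=1 W=1 U=1 S=0
  ✓ 0x442D5  — 2 lookups
#6 VA=0x2C1BB4C (r,kernel):
  TLB hit vpn=0x2C1B → PA=0x3CB4C

TLB: [["0xE1D", "0x41"], ["0x321A", "0x44"], ["0x2C1B", "0x3C"]]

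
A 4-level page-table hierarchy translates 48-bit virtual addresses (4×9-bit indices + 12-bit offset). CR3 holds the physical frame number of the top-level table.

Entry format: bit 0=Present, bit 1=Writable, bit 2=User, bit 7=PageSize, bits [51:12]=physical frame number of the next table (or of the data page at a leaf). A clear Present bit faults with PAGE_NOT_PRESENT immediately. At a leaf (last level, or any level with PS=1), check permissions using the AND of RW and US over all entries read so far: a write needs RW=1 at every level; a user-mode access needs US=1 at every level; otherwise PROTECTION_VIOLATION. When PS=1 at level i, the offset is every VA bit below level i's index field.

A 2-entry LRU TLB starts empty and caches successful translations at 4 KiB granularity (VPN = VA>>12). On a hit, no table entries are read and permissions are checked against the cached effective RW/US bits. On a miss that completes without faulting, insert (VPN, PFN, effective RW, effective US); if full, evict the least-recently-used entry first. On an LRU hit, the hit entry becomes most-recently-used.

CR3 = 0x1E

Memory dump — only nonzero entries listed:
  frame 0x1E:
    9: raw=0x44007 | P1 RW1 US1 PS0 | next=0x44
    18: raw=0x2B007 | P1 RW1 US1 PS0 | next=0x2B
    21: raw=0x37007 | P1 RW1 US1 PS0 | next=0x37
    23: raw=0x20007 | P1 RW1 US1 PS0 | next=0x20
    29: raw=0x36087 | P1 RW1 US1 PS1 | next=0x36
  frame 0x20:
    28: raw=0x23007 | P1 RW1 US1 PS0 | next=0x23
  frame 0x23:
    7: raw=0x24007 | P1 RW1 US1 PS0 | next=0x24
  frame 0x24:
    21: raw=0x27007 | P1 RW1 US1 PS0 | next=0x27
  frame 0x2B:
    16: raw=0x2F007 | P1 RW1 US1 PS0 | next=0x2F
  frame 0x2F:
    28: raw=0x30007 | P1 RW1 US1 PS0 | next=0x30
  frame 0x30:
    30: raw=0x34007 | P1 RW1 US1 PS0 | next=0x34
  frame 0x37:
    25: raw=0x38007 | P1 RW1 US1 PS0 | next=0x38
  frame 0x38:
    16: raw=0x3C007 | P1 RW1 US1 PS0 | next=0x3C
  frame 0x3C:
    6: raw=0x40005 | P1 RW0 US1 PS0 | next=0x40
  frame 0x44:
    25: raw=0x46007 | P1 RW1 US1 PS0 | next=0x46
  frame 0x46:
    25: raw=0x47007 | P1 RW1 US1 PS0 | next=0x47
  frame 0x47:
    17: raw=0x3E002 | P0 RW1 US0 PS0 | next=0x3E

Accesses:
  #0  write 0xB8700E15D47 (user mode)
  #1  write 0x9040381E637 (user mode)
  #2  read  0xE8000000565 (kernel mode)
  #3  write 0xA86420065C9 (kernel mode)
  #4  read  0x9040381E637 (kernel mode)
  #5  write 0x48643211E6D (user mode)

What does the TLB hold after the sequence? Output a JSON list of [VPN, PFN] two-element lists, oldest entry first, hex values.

Per-access translation:
#0 VA=0xB8700E15D47 (w,user):
  L0: frame=0x1E idx=23 entry=0x20007 [P=1 RW=1 US=1 PS=0]
  L1: frame=0x20 idx=28 entry=0x23007 [P=1 RW=1 US=1 PS=0]
  L2: frame=0x23 idx=7 entry=0x24007 [P=1 RW=1 US=1 PS=0]
  L3: frame=0x24 idx=21 entry=0x27007 [P=1 RW=1 US=1 PS=0]
  ✓ 0x27D47  — 4 lookups
#1 VA=0x9040381E637 (w,user):
  L0: frame=0x1E idx=18 entry=0x2B007 [P=1 RW=1 US=1 PS=0]
  L1: frame=0x2B idx=16 entry=0x2F007 [P=1 RW=1 US=1 PS=0]
  L2: frame=0x2F idx=28 entry=0x30007 [P=1 RW=1 US=1 PS=0]
  L3: frame=0x30 idx=30 entry=0x34007 [P=1 RW=1 US=1 PS=0]
  ✓ 0x34637  — 4 lookups
#2 VA=0xE8000000565 (r,kernel):
  L0: frame=0x1E idx=29 entry=0x36087 [P=1 RW=1 US=1 PS=1]
  ✓ 0x36565 (huge @L0)  — 1 lookups
#3 VA=0xA86420065C9 (w,kernel):
  L0: frame=0x1E idx=21 entry=0x37007 [P=1 RW=1 US=1 PS=0]
  L1: frame=0x37 idx=25 entry=0x38007 [P=1 RW=1 US=1 PS=0]
  L2: frame=0x38 idx=16 entry=0x3C007 [P=1 RW=1 US=1 PS=0]
  L3: frame=0x3C idx=6 entry=0x40005 [P=1 RW=0 US=1 PS=0]
  ✗ PROTECTION_VIOLATION  [4 reads]
#4 VA=0x9040381E637 (r,kernel):
  TLB hit vpn=0x9040381E → PA=0x34637
#5 VA=0x48643211E6D (w,user):
  L0: frame=0x1E idx=9 entry=0x44007 [P=1 RW=1 US=1 PS=0]
  L1: frame=0x44 idx=25 entry=0x46007 [P=1 RW=1 US=1 PS=0]
  L2: frame=0x46 idx=25 entry=0x47007 [P=1 RW=1 US=1 PS=0]
  L3: frame=0x47 idx=17 entry=0x3E002 [P=0 RW=1 US=0 PS=0]
  ✗ PAGE_NOT_PRESENT  [4 reads]

TLB: [["0xE8000000", "0x36"], ["0x9040381E", "0x34"]]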